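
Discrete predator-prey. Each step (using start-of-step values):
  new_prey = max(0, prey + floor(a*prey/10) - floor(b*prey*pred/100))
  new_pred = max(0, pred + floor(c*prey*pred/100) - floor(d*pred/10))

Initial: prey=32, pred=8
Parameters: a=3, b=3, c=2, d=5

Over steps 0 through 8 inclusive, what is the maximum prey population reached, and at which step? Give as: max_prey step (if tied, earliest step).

Answer: 35 2

Derivation:
Step 1: prey: 32+9-7=34; pred: 8+5-4=9
Step 2: prey: 34+10-9=35; pred: 9+6-4=11
Step 3: prey: 35+10-11=34; pred: 11+7-5=13
Step 4: prey: 34+10-13=31; pred: 13+8-6=15
Step 5: prey: 31+9-13=27; pred: 15+9-7=17
Step 6: prey: 27+8-13=22; pred: 17+9-8=18
Step 7: prey: 22+6-11=17; pred: 18+7-9=16
Step 8: prey: 17+5-8=14; pred: 16+5-8=13
Max prey = 35 at step 2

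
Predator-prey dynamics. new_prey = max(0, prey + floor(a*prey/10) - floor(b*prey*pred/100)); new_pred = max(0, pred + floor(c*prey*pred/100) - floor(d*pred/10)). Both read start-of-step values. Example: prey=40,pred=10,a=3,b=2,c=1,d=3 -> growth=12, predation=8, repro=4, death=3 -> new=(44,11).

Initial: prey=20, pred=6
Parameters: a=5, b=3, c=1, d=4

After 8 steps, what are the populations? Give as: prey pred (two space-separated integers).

Answer: 149 36

Derivation:
Step 1: prey: 20+10-3=27; pred: 6+1-2=5
Step 2: prey: 27+13-4=36; pred: 5+1-2=4
Step 3: prey: 36+18-4=50; pred: 4+1-1=4
Step 4: prey: 50+25-6=69; pred: 4+2-1=5
Step 5: prey: 69+34-10=93; pred: 5+3-2=6
Step 6: prey: 93+46-16=123; pred: 6+5-2=9
Step 7: prey: 123+61-33=151; pred: 9+11-3=17
Step 8: prey: 151+75-77=149; pred: 17+25-6=36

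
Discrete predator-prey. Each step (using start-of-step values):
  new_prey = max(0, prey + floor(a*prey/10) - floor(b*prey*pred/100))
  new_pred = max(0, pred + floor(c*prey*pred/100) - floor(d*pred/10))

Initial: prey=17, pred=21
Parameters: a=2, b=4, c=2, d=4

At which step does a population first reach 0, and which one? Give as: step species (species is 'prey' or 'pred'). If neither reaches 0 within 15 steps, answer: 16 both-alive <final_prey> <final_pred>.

Answer: 16 both-alive 2 2

Derivation:
Step 1: prey: 17+3-14=6; pred: 21+7-8=20
Step 2: prey: 6+1-4=3; pred: 20+2-8=14
Step 3: prey: 3+0-1=2; pred: 14+0-5=9
Step 4: prey: 2+0-0=2; pred: 9+0-3=6
Step 5: prey: 2+0-0=2; pred: 6+0-2=4
Step 6: prey: 2+0-0=2; pred: 4+0-1=3
Step 7: prey: 2+0-0=2; pred: 3+0-1=2
Step 8: prey: 2+0-0=2; pred: 2+0-0=2
Steps 9-15: state stable at prey=2, pred=2 (no change)
No extinction within 15 steps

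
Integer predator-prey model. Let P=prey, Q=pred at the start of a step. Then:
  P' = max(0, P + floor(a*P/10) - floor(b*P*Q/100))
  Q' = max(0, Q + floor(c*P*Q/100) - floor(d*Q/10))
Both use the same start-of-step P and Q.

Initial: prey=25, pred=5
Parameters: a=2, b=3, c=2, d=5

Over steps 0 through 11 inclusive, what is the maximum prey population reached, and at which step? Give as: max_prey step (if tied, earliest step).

Answer: 34 7

Derivation:
Step 1: prey: 25+5-3=27; pred: 5+2-2=5
Step 2: prey: 27+5-4=28; pred: 5+2-2=5
Step 3: prey: 28+5-4=29; pred: 5+2-2=5
Step 4: prey: 29+5-4=30; pred: 5+2-2=5
Step 5: prey: 30+6-4=32; pred: 5+3-2=6
Step 6: prey: 32+6-5=33; pred: 6+3-3=6
Step 7: prey: 33+6-5=34; pred: 6+3-3=6
Step 8: prey: 34+6-6=34; pred: 6+4-3=7
Step 9: prey: 34+6-7=33; pred: 7+4-3=8
Step 10: prey: 33+6-7=32; pred: 8+5-4=9
Step 11: prey: 32+6-8=30; pred: 9+5-4=10
Max prey = 34 at step 7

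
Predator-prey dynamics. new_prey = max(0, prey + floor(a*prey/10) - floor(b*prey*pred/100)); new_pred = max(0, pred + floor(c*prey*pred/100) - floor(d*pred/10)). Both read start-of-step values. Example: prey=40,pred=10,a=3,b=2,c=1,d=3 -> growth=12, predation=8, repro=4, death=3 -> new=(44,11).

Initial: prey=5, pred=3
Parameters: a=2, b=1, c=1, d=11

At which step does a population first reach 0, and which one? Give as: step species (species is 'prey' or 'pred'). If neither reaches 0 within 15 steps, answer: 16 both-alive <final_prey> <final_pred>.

Step 1: prey: 5+1-0=6; pred: 3+0-3=0
First extinction: pred at step 1

Answer: 1 pred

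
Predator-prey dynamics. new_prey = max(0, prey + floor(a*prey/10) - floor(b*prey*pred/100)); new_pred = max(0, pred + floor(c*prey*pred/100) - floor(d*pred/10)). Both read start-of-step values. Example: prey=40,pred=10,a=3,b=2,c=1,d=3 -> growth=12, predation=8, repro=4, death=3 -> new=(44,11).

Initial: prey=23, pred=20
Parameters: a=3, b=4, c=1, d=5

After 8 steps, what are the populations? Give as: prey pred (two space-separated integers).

Step 1: prey: 23+6-18=11; pred: 20+4-10=14
Step 2: prey: 11+3-6=8; pred: 14+1-7=8
Step 3: prey: 8+2-2=8; pred: 8+0-4=4
Step 4: prey: 8+2-1=9; pred: 4+0-2=2
Step 5: prey: 9+2-0=11; pred: 2+0-1=1
Step 6: prey: 11+3-0=14; pred: 1+0-0=1
Step 7: prey: 14+4-0=18; pred: 1+0-0=1
Step 8: prey: 18+5-0=23; pred: 1+0-0=1

Answer: 23 1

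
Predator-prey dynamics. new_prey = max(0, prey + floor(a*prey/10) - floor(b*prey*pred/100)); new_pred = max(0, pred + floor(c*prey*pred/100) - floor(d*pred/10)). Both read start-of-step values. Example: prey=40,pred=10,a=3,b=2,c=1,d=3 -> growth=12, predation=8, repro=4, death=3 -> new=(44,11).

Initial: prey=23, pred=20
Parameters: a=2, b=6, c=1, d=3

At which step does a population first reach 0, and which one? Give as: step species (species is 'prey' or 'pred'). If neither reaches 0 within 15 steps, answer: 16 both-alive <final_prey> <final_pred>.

Step 1: prey: 23+4-27=0; pred: 20+4-6=18
First extinction: prey at step 1

Answer: 1 prey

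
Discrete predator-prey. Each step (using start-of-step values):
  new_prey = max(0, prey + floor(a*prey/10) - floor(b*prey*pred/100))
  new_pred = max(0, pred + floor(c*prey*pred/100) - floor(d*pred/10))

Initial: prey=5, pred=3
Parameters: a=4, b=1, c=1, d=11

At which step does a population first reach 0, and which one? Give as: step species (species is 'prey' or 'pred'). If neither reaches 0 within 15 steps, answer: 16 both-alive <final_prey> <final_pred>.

Answer: 1 pred

Derivation:
Step 1: prey: 5+2-0=7; pred: 3+0-3=0
First extinction: pred at step 1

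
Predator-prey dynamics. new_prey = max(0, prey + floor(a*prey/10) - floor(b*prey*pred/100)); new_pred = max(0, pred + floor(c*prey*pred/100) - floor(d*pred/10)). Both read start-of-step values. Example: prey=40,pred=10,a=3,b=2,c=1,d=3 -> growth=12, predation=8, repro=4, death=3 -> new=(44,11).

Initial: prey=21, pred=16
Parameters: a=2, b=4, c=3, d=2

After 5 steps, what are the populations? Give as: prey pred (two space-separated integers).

Answer: 0 16

Derivation:
Step 1: prey: 21+4-13=12; pred: 16+10-3=23
Step 2: prey: 12+2-11=3; pred: 23+8-4=27
Step 3: prey: 3+0-3=0; pred: 27+2-5=24
Step 4: prey: 0+0-0=0; pred: 24+0-4=20
Step 5: prey: 0+0-0=0; pred: 20+0-4=16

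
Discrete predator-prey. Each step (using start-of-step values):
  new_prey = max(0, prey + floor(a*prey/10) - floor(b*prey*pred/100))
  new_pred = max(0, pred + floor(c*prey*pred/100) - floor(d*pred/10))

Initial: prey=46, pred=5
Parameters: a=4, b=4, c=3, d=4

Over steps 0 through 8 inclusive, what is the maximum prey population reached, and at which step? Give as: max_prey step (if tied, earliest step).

Step 1: prey: 46+18-9=55; pred: 5+6-2=9
Step 2: prey: 55+22-19=58; pred: 9+14-3=20
Step 3: prey: 58+23-46=35; pred: 20+34-8=46
Step 4: prey: 35+14-64=0; pred: 46+48-18=76
Step 5: prey: 0+0-0=0; pred: 76+0-30=46
Step 6: prey: 0+0-0=0; pred: 46+0-18=28
Step 7: prey: 0+0-0=0; pred: 28+0-11=17
Step 8: prey: 0+0-0=0; pred: 17+0-6=11
Max prey = 58 at step 2

Answer: 58 2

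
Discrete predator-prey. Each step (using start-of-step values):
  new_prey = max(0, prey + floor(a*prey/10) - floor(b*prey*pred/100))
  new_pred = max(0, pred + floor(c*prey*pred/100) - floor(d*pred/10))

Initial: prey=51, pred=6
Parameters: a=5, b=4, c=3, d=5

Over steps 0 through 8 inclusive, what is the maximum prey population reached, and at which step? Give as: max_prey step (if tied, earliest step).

Step 1: prey: 51+25-12=64; pred: 6+9-3=12
Step 2: prey: 64+32-30=66; pred: 12+23-6=29
Step 3: prey: 66+33-76=23; pred: 29+57-14=72
Step 4: prey: 23+11-66=0; pred: 72+49-36=85
Step 5: prey: 0+0-0=0; pred: 85+0-42=43
Step 6: prey: 0+0-0=0; pred: 43+0-21=22
Step 7: prey: 0+0-0=0; pred: 22+0-11=11
Step 8: prey: 0+0-0=0; pred: 11+0-5=6
Max prey = 66 at step 2

Answer: 66 2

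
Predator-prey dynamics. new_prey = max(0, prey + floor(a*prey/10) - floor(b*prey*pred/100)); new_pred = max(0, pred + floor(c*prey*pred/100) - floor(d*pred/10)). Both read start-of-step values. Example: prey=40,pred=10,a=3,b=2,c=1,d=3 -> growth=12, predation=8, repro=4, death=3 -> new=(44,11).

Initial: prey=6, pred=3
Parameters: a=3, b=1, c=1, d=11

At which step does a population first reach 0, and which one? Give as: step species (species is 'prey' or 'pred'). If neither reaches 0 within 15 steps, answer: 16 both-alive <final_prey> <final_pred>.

Step 1: prey: 6+1-0=7; pred: 3+0-3=0
First extinction: pred at step 1

Answer: 1 pred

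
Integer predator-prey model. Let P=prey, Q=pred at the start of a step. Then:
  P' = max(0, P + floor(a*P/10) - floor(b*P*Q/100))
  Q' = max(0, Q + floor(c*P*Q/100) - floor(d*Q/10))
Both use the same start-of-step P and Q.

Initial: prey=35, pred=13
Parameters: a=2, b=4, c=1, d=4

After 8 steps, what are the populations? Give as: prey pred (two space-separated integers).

Step 1: prey: 35+7-18=24; pred: 13+4-5=12
Step 2: prey: 24+4-11=17; pred: 12+2-4=10
Step 3: prey: 17+3-6=14; pred: 10+1-4=7
Step 4: prey: 14+2-3=13; pred: 7+0-2=5
Step 5: prey: 13+2-2=13; pred: 5+0-2=3
Step 6: prey: 13+2-1=14; pred: 3+0-1=2
Step 7: prey: 14+2-1=15; pred: 2+0-0=2
Step 8: prey: 15+3-1=17; pred: 2+0-0=2

Answer: 17 2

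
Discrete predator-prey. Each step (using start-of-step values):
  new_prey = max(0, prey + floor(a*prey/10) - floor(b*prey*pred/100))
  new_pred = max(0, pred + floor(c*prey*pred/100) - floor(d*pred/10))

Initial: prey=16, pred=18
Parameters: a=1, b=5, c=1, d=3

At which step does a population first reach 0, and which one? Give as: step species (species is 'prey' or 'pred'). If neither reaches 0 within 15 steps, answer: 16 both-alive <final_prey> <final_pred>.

Step 1: prey: 16+1-14=3; pred: 18+2-5=15
Step 2: prey: 3+0-2=1; pred: 15+0-4=11
Step 3: prey: 1+0-0=1; pred: 11+0-3=8
Step 4: prey: 1+0-0=1; pred: 8+0-2=6
Step 5: prey: 1+0-0=1; pred: 6+0-1=5
Step 6: prey: 1+0-0=1; pred: 5+0-1=4
Step 7: prey: 1+0-0=1; pred: 4+0-1=3
Step 8: prey: 1+0-0=1; pred: 3+0-0=3
Steps 9-15: state stable at prey=1, pred=3 (no change)
No extinction within 15 steps

Answer: 16 both-alive 1 3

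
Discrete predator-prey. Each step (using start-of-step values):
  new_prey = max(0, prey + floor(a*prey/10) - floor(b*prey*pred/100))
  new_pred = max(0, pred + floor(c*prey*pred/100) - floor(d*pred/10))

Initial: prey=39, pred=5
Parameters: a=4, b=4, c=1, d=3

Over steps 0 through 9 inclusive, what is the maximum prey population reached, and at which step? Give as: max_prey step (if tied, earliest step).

Step 1: prey: 39+15-7=47; pred: 5+1-1=5
Step 2: prey: 47+18-9=56; pred: 5+2-1=6
Step 3: prey: 56+22-13=65; pred: 6+3-1=8
Step 4: prey: 65+26-20=71; pred: 8+5-2=11
Step 5: prey: 71+28-31=68; pred: 11+7-3=15
Step 6: prey: 68+27-40=55; pred: 15+10-4=21
Step 7: prey: 55+22-46=31; pred: 21+11-6=26
Step 8: prey: 31+12-32=11; pred: 26+8-7=27
Step 9: prey: 11+4-11=4; pred: 27+2-8=21
Max prey = 71 at step 4

Answer: 71 4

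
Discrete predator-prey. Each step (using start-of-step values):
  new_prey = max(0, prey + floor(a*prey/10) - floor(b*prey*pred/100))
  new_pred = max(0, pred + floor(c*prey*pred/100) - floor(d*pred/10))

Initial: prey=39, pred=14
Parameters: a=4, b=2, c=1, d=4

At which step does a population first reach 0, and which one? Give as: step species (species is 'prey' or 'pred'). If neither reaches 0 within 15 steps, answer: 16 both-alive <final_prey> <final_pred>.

Answer: 16 both-alive 22 8

Derivation:
Step 1: prey: 39+15-10=44; pred: 14+5-5=14
Step 2: prey: 44+17-12=49; pred: 14+6-5=15
Step 3: prey: 49+19-14=54; pred: 15+7-6=16
Step 4: prey: 54+21-17=58; pred: 16+8-6=18
Step 5: prey: 58+23-20=61; pred: 18+10-7=21
Step 6: prey: 61+24-25=60; pred: 21+12-8=25
Step 7: prey: 60+24-30=54; pred: 25+15-10=30
Step 8: prey: 54+21-32=43; pred: 30+16-12=34
Step 9: prey: 43+17-29=31; pred: 34+14-13=35
Step 10: prey: 31+12-21=22; pred: 35+10-14=31
Step 11: prey: 22+8-13=17; pred: 31+6-12=25
Step 12: prey: 17+6-8=15; pred: 25+4-10=19
Step 13: prey: 15+6-5=16; pred: 19+2-7=14
Step 14: prey: 16+6-4=18; pred: 14+2-5=11
Step 15: prey: 18+7-3=22; pred: 11+1-4=8
No extinction within 15 steps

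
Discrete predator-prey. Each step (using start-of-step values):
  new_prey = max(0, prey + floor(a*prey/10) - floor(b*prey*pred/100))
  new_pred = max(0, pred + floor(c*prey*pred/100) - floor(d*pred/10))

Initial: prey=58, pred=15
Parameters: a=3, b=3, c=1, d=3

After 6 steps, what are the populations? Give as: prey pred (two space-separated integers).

Answer: 6 15

Derivation:
Step 1: prey: 58+17-26=49; pred: 15+8-4=19
Step 2: prey: 49+14-27=36; pred: 19+9-5=23
Step 3: prey: 36+10-24=22; pred: 23+8-6=25
Step 4: prey: 22+6-16=12; pred: 25+5-7=23
Step 5: prey: 12+3-8=7; pred: 23+2-6=19
Step 6: prey: 7+2-3=6; pred: 19+1-5=15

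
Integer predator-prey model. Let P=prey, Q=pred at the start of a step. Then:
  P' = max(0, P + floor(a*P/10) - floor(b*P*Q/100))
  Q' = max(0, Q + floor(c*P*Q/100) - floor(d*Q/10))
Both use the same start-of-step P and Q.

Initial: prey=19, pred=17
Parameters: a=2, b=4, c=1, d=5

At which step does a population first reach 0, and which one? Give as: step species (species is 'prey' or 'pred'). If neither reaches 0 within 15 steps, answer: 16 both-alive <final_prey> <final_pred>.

Step 1: prey: 19+3-12=10; pred: 17+3-8=12
Step 2: prey: 10+2-4=8; pred: 12+1-6=7
Step 3: prey: 8+1-2=7; pred: 7+0-3=4
Step 4: prey: 7+1-1=7; pred: 4+0-2=2
Step 5: prey: 7+1-0=8; pred: 2+0-1=1
Step 6: prey: 8+1-0=9; pred: 1+0-0=1
Step 7: prey: 9+1-0=10; pred: 1+0-0=1
Step 8: prey: 10+2-0=12; pred: 1+0-0=1
Step 9: prey: 12+2-0=14; pred: 1+0-0=1
Step 10: prey: 14+2-0=16; pred: 1+0-0=1
Step 11: prey: 16+3-0=19; pred: 1+0-0=1
Step 12: prey: 19+3-0=22; pred: 1+0-0=1
Step 13: prey: 22+4-0=26; pred: 1+0-0=1
Step 14: prey: 26+5-1=30; pred: 1+0-0=1
Step 15: prey: 30+6-1=35; pred: 1+0-0=1
No extinction within 15 steps

Answer: 16 both-alive 35 1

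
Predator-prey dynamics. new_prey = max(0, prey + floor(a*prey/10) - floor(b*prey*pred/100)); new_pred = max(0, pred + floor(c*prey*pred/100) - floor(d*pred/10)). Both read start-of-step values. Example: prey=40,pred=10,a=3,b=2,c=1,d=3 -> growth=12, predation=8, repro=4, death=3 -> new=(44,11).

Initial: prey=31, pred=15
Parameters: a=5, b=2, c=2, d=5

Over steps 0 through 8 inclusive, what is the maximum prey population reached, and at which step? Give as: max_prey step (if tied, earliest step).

Answer: 46 3

Derivation:
Step 1: prey: 31+15-9=37; pred: 15+9-7=17
Step 2: prey: 37+18-12=43; pred: 17+12-8=21
Step 3: prey: 43+21-18=46; pred: 21+18-10=29
Step 4: prey: 46+23-26=43; pred: 29+26-14=41
Step 5: prey: 43+21-35=29; pred: 41+35-20=56
Step 6: prey: 29+14-32=11; pred: 56+32-28=60
Step 7: prey: 11+5-13=3; pred: 60+13-30=43
Step 8: prey: 3+1-2=2; pred: 43+2-21=24
Max prey = 46 at step 3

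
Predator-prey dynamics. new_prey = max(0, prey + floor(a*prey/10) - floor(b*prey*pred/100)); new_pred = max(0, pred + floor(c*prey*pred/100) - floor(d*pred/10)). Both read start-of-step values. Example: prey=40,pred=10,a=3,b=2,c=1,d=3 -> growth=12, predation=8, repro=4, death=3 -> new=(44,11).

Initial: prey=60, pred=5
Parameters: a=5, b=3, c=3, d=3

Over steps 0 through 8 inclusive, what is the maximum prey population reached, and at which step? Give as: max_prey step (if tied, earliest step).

Step 1: prey: 60+30-9=81; pred: 5+9-1=13
Step 2: prey: 81+40-31=90; pred: 13+31-3=41
Step 3: prey: 90+45-110=25; pred: 41+110-12=139
Step 4: prey: 25+12-104=0; pred: 139+104-41=202
Step 5: prey: 0+0-0=0; pred: 202+0-60=142
Step 6: prey: 0+0-0=0; pred: 142+0-42=100
Step 7: prey: 0+0-0=0; pred: 100+0-30=70
Step 8: prey: 0+0-0=0; pred: 70+0-21=49
Max prey = 90 at step 2

Answer: 90 2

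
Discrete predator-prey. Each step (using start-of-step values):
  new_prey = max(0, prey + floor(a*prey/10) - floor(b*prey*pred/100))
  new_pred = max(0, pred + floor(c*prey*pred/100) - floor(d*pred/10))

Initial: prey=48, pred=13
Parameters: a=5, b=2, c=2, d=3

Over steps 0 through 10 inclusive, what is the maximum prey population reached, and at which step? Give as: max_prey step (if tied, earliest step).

Answer: 64 2

Derivation:
Step 1: prey: 48+24-12=60; pred: 13+12-3=22
Step 2: prey: 60+30-26=64; pred: 22+26-6=42
Step 3: prey: 64+32-53=43; pred: 42+53-12=83
Step 4: prey: 43+21-71=0; pred: 83+71-24=130
Step 5: prey: 0+0-0=0; pred: 130+0-39=91
Step 6: prey: 0+0-0=0; pred: 91+0-27=64
Step 7: prey: 0+0-0=0; pred: 64+0-19=45
Step 8: prey: 0+0-0=0; pred: 45+0-13=32
Step 9: prey: 0+0-0=0; pred: 32+0-9=23
Step 10: prey: 0+0-0=0; pred: 23+0-6=17
Max prey = 64 at step 2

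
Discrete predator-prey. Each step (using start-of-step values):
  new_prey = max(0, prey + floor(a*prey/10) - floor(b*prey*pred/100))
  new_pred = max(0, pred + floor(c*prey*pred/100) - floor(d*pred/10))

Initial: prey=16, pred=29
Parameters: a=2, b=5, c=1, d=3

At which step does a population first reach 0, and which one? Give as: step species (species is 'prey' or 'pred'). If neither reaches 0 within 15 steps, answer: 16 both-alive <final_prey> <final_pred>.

Step 1: prey: 16+3-23=0; pred: 29+4-8=25
First extinction: prey at step 1

Answer: 1 prey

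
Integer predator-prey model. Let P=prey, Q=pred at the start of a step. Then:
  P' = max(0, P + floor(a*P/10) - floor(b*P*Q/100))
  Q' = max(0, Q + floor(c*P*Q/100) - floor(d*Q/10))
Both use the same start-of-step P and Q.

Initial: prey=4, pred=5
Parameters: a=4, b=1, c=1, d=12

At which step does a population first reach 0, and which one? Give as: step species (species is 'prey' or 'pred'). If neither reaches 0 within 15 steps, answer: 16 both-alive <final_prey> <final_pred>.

Step 1: prey: 4+1-0=5; pred: 5+0-6=0
First extinction: pred at step 1

Answer: 1 pred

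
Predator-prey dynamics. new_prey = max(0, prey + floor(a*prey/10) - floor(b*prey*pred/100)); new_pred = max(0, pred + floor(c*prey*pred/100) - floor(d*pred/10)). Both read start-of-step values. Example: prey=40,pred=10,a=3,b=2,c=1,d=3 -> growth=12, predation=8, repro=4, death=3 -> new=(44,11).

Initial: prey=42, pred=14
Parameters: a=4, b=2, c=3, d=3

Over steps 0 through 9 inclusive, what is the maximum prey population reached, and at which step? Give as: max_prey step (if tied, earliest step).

Step 1: prey: 42+16-11=47; pred: 14+17-4=27
Step 2: prey: 47+18-25=40; pred: 27+38-8=57
Step 3: prey: 40+16-45=11; pred: 57+68-17=108
Step 4: prey: 11+4-23=0; pred: 108+35-32=111
Step 5: prey: 0+0-0=0; pred: 111+0-33=78
Step 6: prey: 0+0-0=0; pred: 78+0-23=55
Step 7: prey: 0+0-0=0; pred: 55+0-16=39
Step 8: prey: 0+0-0=0; pred: 39+0-11=28
Step 9: prey: 0+0-0=0; pred: 28+0-8=20
Max prey = 47 at step 1

Answer: 47 1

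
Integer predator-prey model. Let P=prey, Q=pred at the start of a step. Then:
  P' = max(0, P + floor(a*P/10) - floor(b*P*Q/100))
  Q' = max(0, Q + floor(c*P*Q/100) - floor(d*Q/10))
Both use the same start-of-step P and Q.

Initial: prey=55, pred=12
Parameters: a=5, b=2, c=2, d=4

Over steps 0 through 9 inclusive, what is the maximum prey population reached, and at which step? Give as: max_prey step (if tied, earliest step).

Step 1: prey: 55+27-13=69; pred: 12+13-4=21
Step 2: prey: 69+34-28=75; pred: 21+28-8=41
Step 3: prey: 75+37-61=51; pred: 41+61-16=86
Step 4: prey: 51+25-87=0; pred: 86+87-34=139
Step 5: prey: 0+0-0=0; pred: 139+0-55=84
Step 6: prey: 0+0-0=0; pred: 84+0-33=51
Step 7: prey: 0+0-0=0; pred: 51+0-20=31
Step 8: prey: 0+0-0=0; pred: 31+0-12=19
Step 9: prey: 0+0-0=0; pred: 19+0-7=12
Max prey = 75 at step 2

Answer: 75 2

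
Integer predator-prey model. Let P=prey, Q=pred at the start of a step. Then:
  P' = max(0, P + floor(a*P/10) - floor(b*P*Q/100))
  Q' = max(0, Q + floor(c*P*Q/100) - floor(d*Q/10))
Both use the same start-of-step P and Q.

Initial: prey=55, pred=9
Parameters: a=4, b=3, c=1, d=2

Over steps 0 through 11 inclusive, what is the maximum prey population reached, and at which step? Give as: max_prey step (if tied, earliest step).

Step 1: prey: 55+22-14=63; pred: 9+4-1=12
Step 2: prey: 63+25-22=66; pred: 12+7-2=17
Step 3: prey: 66+26-33=59; pred: 17+11-3=25
Step 4: prey: 59+23-44=38; pred: 25+14-5=34
Step 5: prey: 38+15-38=15; pred: 34+12-6=40
Step 6: prey: 15+6-18=3; pred: 40+6-8=38
Step 7: prey: 3+1-3=1; pred: 38+1-7=32
Step 8: prey: 1+0-0=1; pred: 32+0-6=26
Step 9: prey: 1+0-0=1; pred: 26+0-5=21
Step 10: prey: 1+0-0=1; pred: 21+0-4=17
Step 11: prey: 1+0-0=1; pred: 17+0-3=14
Max prey = 66 at step 2

Answer: 66 2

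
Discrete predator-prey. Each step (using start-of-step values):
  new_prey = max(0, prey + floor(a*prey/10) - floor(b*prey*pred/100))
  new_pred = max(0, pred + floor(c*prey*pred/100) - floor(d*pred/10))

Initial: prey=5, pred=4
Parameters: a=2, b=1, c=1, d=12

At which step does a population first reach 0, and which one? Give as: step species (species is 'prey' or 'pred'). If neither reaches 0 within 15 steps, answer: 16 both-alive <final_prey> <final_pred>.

Answer: 1 pred

Derivation:
Step 1: prey: 5+1-0=6; pred: 4+0-4=0
First extinction: pred at step 1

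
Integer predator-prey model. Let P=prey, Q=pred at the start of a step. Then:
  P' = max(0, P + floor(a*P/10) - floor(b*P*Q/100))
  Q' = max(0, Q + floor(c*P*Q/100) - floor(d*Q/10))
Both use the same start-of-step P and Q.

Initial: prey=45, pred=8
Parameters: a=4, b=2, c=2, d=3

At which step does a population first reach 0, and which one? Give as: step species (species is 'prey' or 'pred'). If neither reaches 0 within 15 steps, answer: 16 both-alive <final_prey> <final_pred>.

Answer: 5 prey

Derivation:
Step 1: prey: 45+18-7=56; pred: 8+7-2=13
Step 2: prey: 56+22-14=64; pred: 13+14-3=24
Step 3: prey: 64+25-30=59; pred: 24+30-7=47
Step 4: prey: 59+23-55=27; pred: 47+55-14=88
Step 5: prey: 27+10-47=0; pred: 88+47-26=109
First extinction: prey at step 5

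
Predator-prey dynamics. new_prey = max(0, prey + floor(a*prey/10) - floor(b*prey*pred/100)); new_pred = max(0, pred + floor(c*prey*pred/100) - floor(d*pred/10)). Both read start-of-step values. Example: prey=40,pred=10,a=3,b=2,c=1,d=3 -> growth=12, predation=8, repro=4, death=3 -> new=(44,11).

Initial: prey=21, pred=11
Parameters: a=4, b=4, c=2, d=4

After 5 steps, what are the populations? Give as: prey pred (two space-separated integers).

Step 1: prey: 21+8-9=20; pred: 11+4-4=11
Step 2: prey: 20+8-8=20; pred: 11+4-4=11
Step 3: prey: 20+8-8=20; pred: 11+4-4=11
Step 4: prey: 20+8-8=20; pred: 11+4-4=11
Step 5: prey: 20+8-8=20; pred: 11+4-4=11

Answer: 20 11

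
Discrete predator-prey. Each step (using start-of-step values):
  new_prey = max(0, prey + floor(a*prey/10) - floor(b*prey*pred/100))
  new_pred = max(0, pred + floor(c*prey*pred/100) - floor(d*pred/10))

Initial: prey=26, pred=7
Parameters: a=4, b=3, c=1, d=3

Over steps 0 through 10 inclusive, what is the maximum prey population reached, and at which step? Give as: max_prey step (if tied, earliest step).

Step 1: prey: 26+10-5=31; pred: 7+1-2=6
Step 2: prey: 31+12-5=38; pred: 6+1-1=6
Step 3: prey: 38+15-6=47; pred: 6+2-1=7
Step 4: prey: 47+18-9=56; pred: 7+3-2=8
Step 5: prey: 56+22-13=65; pred: 8+4-2=10
Step 6: prey: 65+26-19=72; pred: 10+6-3=13
Step 7: prey: 72+28-28=72; pred: 13+9-3=19
Step 8: prey: 72+28-41=59; pred: 19+13-5=27
Step 9: prey: 59+23-47=35; pred: 27+15-8=34
Step 10: prey: 35+14-35=14; pred: 34+11-10=35
Max prey = 72 at step 6

Answer: 72 6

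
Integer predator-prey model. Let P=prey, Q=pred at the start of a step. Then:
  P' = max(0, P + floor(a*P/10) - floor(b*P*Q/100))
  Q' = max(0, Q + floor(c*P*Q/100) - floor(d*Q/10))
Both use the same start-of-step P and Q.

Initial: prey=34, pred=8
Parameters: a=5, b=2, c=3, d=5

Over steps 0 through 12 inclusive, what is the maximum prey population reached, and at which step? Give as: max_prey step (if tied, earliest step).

Step 1: prey: 34+17-5=46; pred: 8+8-4=12
Step 2: prey: 46+23-11=58; pred: 12+16-6=22
Step 3: prey: 58+29-25=62; pred: 22+38-11=49
Step 4: prey: 62+31-60=33; pred: 49+91-24=116
Step 5: prey: 33+16-76=0; pred: 116+114-58=172
Step 6: prey: 0+0-0=0; pred: 172+0-86=86
Step 7: prey: 0+0-0=0; pred: 86+0-43=43
Step 8: prey: 0+0-0=0; pred: 43+0-21=22
Step 9: prey: 0+0-0=0; pred: 22+0-11=11
Step 10: prey: 0+0-0=0; pred: 11+0-5=6
Step 11: prey: 0+0-0=0; pred: 6+0-3=3
Step 12: prey: 0+0-0=0; pred: 3+0-1=2
Max prey = 62 at step 3

Answer: 62 3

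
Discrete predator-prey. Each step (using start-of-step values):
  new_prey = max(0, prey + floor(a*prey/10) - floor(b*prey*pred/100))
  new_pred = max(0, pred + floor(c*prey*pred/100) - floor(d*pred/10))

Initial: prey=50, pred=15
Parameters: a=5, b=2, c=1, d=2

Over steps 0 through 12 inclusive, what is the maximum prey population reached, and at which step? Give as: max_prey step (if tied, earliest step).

Step 1: prey: 50+25-15=60; pred: 15+7-3=19
Step 2: prey: 60+30-22=68; pred: 19+11-3=27
Step 3: prey: 68+34-36=66; pred: 27+18-5=40
Step 4: prey: 66+33-52=47; pred: 40+26-8=58
Step 5: prey: 47+23-54=16; pred: 58+27-11=74
Step 6: prey: 16+8-23=1; pred: 74+11-14=71
Step 7: prey: 1+0-1=0; pred: 71+0-14=57
Step 8: prey: 0+0-0=0; pred: 57+0-11=46
Step 9: prey: 0+0-0=0; pred: 46+0-9=37
Step 10: prey: 0+0-0=0; pred: 37+0-7=30
Step 11: prey: 0+0-0=0; pred: 30+0-6=24
Step 12: prey: 0+0-0=0; pred: 24+0-4=20
Max prey = 68 at step 2

Answer: 68 2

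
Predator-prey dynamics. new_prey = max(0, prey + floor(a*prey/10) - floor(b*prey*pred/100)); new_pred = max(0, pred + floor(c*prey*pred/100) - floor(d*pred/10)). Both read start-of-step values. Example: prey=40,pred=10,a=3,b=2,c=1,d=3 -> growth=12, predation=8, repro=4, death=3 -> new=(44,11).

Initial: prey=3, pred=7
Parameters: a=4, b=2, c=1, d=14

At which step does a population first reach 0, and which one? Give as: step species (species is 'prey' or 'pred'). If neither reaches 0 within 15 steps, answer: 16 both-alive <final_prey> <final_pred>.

Answer: 1 pred

Derivation:
Step 1: prey: 3+1-0=4; pred: 7+0-9=0
First extinction: pred at step 1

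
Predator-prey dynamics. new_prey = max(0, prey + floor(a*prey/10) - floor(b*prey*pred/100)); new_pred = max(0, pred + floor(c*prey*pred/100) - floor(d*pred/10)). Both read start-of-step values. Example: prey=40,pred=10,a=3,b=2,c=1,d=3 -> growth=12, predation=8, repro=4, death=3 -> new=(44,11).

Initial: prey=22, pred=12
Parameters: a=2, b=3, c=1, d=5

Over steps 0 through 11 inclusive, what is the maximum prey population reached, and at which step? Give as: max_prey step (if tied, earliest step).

Answer: 62 11

Derivation:
Step 1: prey: 22+4-7=19; pred: 12+2-6=8
Step 2: prey: 19+3-4=18; pred: 8+1-4=5
Step 3: prey: 18+3-2=19; pred: 5+0-2=3
Step 4: prey: 19+3-1=21; pred: 3+0-1=2
Step 5: prey: 21+4-1=24; pred: 2+0-1=1
Step 6: prey: 24+4-0=28; pred: 1+0-0=1
Step 7: prey: 28+5-0=33; pred: 1+0-0=1
Step 8: prey: 33+6-0=39; pred: 1+0-0=1
Step 9: prey: 39+7-1=45; pred: 1+0-0=1
Step 10: prey: 45+9-1=53; pred: 1+0-0=1
Step 11: prey: 53+10-1=62; pred: 1+0-0=1
Max prey = 62 at step 11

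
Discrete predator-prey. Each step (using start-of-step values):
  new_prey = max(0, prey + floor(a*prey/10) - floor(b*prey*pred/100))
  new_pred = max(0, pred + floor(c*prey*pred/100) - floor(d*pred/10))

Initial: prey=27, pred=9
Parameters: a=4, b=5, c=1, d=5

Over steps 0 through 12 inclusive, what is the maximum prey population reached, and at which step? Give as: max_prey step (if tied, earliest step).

Answer: 127 10

Derivation:
Step 1: prey: 27+10-12=25; pred: 9+2-4=7
Step 2: prey: 25+10-8=27; pred: 7+1-3=5
Step 3: prey: 27+10-6=31; pred: 5+1-2=4
Step 4: prey: 31+12-6=37; pred: 4+1-2=3
Step 5: prey: 37+14-5=46; pred: 3+1-1=3
Step 6: prey: 46+18-6=58; pred: 3+1-1=3
Step 7: prey: 58+23-8=73; pred: 3+1-1=3
Step 8: prey: 73+29-10=92; pred: 3+2-1=4
Step 9: prey: 92+36-18=110; pred: 4+3-2=5
Step 10: prey: 110+44-27=127; pred: 5+5-2=8
Step 11: prey: 127+50-50=127; pred: 8+10-4=14
Step 12: prey: 127+50-88=89; pred: 14+17-7=24
Max prey = 127 at step 10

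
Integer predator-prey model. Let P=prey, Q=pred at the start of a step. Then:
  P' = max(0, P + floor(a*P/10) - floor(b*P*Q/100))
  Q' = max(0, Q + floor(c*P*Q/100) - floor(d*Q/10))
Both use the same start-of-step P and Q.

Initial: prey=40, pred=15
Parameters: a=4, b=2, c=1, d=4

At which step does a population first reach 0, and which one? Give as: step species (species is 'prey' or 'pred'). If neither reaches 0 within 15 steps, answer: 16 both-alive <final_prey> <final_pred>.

Answer: 16 both-alive 22 8

Derivation:
Step 1: prey: 40+16-12=44; pred: 15+6-6=15
Step 2: prey: 44+17-13=48; pred: 15+6-6=15
Step 3: prey: 48+19-14=53; pred: 15+7-6=16
Step 4: prey: 53+21-16=58; pred: 16+8-6=18
Step 5: prey: 58+23-20=61; pred: 18+10-7=21
Step 6: prey: 61+24-25=60; pred: 21+12-8=25
Step 7: prey: 60+24-30=54; pred: 25+15-10=30
Step 8: prey: 54+21-32=43; pred: 30+16-12=34
Step 9: prey: 43+17-29=31; pred: 34+14-13=35
Step 10: prey: 31+12-21=22; pred: 35+10-14=31
Step 11: prey: 22+8-13=17; pred: 31+6-12=25
Step 12: prey: 17+6-8=15; pred: 25+4-10=19
Step 13: prey: 15+6-5=16; pred: 19+2-7=14
Step 14: prey: 16+6-4=18; pred: 14+2-5=11
Step 15: prey: 18+7-3=22; pred: 11+1-4=8
No extinction within 15 steps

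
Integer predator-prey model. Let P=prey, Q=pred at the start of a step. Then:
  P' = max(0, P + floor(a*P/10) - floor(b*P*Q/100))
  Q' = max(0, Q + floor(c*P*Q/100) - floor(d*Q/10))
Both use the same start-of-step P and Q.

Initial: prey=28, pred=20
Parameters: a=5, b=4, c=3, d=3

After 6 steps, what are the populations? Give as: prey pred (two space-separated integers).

Step 1: prey: 28+14-22=20; pred: 20+16-6=30
Step 2: prey: 20+10-24=6; pred: 30+18-9=39
Step 3: prey: 6+3-9=0; pred: 39+7-11=35
Step 4: prey: 0+0-0=0; pred: 35+0-10=25
Step 5: prey: 0+0-0=0; pred: 25+0-7=18
Step 6: prey: 0+0-0=0; pred: 18+0-5=13

Answer: 0 13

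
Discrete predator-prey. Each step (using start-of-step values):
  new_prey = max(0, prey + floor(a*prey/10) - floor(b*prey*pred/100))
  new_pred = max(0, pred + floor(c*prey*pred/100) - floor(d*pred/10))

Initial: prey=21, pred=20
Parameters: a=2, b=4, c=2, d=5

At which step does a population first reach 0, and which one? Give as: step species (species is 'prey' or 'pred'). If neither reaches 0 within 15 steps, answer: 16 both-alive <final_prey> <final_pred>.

Step 1: prey: 21+4-16=9; pred: 20+8-10=18
Step 2: prey: 9+1-6=4; pred: 18+3-9=12
Step 3: prey: 4+0-1=3; pred: 12+0-6=6
Step 4: prey: 3+0-0=3; pred: 6+0-3=3
Step 5: prey: 3+0-0=3; pred: 3+0-1=2
Step 6: prey: 3+0-0=3; pred: 2+0-1=1
Step 7: prey: 3+0-0=3; pred: 1+0-0=1
Steps 8-15: state stable at prey=3, pred=1 (no change)
No extinction within 15 steps

Answer: 16 both-alive 3 1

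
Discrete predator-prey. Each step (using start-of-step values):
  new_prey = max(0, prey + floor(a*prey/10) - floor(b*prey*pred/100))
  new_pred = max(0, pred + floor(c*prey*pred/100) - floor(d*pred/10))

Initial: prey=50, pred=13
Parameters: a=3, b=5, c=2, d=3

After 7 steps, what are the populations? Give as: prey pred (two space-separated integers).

Step 1: prey: 50+15-32=33; pred: 13+13-3=23
Step 2: prey: 33+9-37=5; pred: 23+15-6=32
Step 3: prey: 5+1-8=0; pred: 32+3-9=26
Step 4: prey: 0+0-0=0; pred: 26+0-7=19
Step 5: prey: 0+0-0=0; pred: 19+0-5=14
Step 6: prey: 0+0-0=0; pred: 14+0-4=10
Step 7: prey: 0+0-0=0; pred: 10+0-3=7

Answer: 0 7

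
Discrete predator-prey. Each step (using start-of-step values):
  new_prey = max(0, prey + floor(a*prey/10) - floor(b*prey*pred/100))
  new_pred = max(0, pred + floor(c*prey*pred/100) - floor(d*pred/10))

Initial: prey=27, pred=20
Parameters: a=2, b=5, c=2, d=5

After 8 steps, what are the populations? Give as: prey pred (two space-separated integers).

Step 1: prey: 27+5-27=5; pred: 20+10-10=20
Step 2: prey: 5+1-5=1; pred: 20+2-10=12
Step 3: prey: 1+0-0=1; pred: 12+0-6=6
Step 4: prey: 1+0-0=1; pred: 6+0-3=3
Step 5: prey: 1+0-0=1; pred: 3+0-1=2
Step 6: prey: 1+0-0=1; pred: 2+0-1=1
Step 7: prey: 1+0-0=1; pred: 1+0-0=1
Step 8: prey: 1+0-0=1; pred: 1+0-0=1

Answer: 1 1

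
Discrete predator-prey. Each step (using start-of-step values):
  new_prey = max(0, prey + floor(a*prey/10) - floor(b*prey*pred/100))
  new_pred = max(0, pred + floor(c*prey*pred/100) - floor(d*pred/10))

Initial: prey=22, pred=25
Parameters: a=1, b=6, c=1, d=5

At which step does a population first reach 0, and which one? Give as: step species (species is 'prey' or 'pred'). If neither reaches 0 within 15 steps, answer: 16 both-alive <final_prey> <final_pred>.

Answer: 1 prey

Derivation:
Step 1: prey: 22+2-33=0; pred: 25+5-12=18
First extinction: prey at step 1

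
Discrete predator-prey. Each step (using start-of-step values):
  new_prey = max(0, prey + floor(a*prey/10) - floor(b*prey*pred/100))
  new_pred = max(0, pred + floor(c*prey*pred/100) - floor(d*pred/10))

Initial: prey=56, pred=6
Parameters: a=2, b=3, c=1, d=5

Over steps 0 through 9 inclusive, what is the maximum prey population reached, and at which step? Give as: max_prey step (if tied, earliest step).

Answer: 67 9

Derivation:
Step 1: prey: 56+11-10=57; pred: 6+3-3=6
Step 2: prey: 57+11-10=58; pred: 6+3-3=6
Step 3: prey: 58+11-10=59; pred: 6+3-3=6
Step 4: prey: 59+11-10=60; pred: 6+3-3=6
Step 5: prey: 60+12-10=62; pred: 6+3-3=6
Step 6: prey: 62+12-11=63; pred: 6+3-3=6
Step 7: prey: 63+12-11=64; pred: 6+3-3=6
Step 8: prey: 64+12-11=65; pred: 6+3-3=6
Step 9: prey: 65+13-11=67; pred: 6+3-3=6
Max prey = 67 at step 9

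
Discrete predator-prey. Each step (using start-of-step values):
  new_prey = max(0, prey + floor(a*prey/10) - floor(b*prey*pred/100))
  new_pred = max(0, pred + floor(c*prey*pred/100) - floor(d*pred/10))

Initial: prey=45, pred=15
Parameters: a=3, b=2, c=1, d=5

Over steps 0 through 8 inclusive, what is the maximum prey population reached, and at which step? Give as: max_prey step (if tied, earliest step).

Step 1: prey: 45+13-13=45; pred: 15+6-7=14
Step 2: prey: 45+13-12=46; pred: 14+6-7=13
Step 3: prey: 46+13-11=48; pred: 13+5-6=12
Step 4: prey: 48+14-11=51; pred: 12+5-6=11
Step 5: prey: 51+15-11=55; pred: 11+5-5=11
Step 6: prey: 55+16-12=59; pred: 11+6-5=12
Step 7: prey: 59+17-14=62; pred: 12+7-6=13
Step 8: prey: 62+18-16=64; pred: 13+8-6=15
Max prey = 64 at step 8

Answer: 64 8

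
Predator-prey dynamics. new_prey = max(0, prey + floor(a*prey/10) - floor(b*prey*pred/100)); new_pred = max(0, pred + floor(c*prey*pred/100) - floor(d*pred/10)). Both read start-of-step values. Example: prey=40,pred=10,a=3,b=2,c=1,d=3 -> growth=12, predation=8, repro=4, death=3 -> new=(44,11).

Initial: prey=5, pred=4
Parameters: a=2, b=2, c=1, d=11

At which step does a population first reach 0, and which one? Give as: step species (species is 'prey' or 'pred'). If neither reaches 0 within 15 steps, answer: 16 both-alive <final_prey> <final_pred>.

Answer: 1 pred

Derivation:
Step 1: prey: 5+1-0=6; pred: 4+0-4=0
First extinction: pred at step 1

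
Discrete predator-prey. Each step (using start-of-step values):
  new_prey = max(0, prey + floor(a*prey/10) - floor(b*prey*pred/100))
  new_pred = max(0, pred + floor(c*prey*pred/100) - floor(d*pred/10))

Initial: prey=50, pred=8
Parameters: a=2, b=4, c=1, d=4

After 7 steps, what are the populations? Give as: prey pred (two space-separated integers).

Step 1: prey: 50+10-16=44; pred: 8+4-3=9
Step 2: prey: 44+8-15=37; pred: 9+3-3=9
Step 3: prey: 37+7-13=31; pred: 9+3-3=9
Step 4: prey: 31+6-11=26; pred: 9+2-3=8
Step 5: prey: 26+5-8=23; pred: 8+2-3=7
Step 6: prey: 23+4-6=21; pred: 7+1-2=6
Step 7: prey: 21+4-5=20; pred: 6+1-2=5

Answer: 20 5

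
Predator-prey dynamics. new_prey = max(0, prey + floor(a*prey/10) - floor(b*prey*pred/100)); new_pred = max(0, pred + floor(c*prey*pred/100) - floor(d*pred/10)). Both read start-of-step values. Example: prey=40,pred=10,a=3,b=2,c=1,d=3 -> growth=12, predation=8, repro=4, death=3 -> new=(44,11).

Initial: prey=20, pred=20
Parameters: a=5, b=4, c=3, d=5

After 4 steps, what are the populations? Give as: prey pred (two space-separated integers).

Answer: 6 10

Derivation:
Step 1: prey: 20+10-16=14; pred: 20+12-10=22
Step 2: prey: 14+7-12=9; pred: 22+9-11=20
Step 3: prey: 9+4-7=6; pred: 20+5-10=15
Step 4: prey: 6+3-3=6; pred: 15+2-7=10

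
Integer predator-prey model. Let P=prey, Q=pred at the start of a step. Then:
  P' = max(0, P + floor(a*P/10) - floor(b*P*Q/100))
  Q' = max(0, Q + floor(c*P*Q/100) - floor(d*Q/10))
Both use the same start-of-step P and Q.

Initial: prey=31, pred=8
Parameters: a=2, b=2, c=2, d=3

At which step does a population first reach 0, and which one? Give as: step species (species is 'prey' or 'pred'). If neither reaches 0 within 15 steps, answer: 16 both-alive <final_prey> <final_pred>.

Answer: 16 both-alive 2 3

Derivation:
Step 1: prey: 31+6-4=33; pred: 8+4-2=10
Step 2: prey: 33+6-6=33; pred: 10+6-3=13
Step 3: prey: 33+6-8=31; pred: 13+8-3=18
Step 4: prey: 31+6-11=26; pred: 18+11-5=24
Step 5: prey: 26+5-12=19; pred: 24+12-7=29
Step 6: prey: 19+3-11=11; pred: 29+11-8=32
Step 7: prey: 11+2-7=6; pred: 32+7-9=30
Step 8: prey: 6+1-3=4; pred: 30+3-9=24
Step 9: prey: 4+0-1=3; pred: 24+1-7=18
Step 10: prey: 3+0-1=2; pred: 18+1-5=14
Step 11: prey: 2+0-0=2; pred: 14+0-4=10
Step 12: prey: 2+0-0=2; pred: 10+0-3=7
Step 13: prey: 2+0-0=2; pred: 7+0-2=5
Step 14: prey: 2+0-0=2; pred: 5+0-1=4
Step 15: prey: 2+0-0=2; pred: 4+0-1=3
No extinction within 15 steps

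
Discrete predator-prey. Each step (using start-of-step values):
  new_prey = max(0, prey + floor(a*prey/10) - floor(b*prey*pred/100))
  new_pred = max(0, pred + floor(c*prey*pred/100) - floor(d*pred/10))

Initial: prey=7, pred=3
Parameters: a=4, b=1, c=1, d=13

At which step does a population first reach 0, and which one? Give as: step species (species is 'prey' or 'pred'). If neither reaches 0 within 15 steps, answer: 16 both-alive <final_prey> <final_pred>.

Step 1: prey: 7+2-0=9; pred: 3+0-3=0
First extinction: pred at step 1

Answer: 1 pred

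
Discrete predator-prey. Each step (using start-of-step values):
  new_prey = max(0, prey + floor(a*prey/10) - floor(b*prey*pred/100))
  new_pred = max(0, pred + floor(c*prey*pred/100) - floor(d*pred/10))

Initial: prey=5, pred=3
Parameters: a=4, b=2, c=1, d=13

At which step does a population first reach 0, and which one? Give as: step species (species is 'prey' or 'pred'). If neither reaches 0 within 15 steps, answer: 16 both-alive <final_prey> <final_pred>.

Answer: 1 pred

Derivation:
Step 1: prey: 5+2-0=7; pred: 3+0-3=0
First extinction: pred at step 1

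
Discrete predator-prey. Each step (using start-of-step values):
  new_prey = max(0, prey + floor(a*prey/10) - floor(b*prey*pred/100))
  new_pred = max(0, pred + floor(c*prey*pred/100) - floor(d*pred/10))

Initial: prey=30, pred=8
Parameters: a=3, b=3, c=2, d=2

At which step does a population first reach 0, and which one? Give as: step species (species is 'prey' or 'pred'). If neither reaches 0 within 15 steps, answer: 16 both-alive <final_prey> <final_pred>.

Answer: 16 both-alive 1 6

Derivation:
Step 1: prey: 30+9-7=32; pred: 8+4-1=11
Step 2: prey: 32+9-10=31; pred: 11+7-2=16
Step 3: prey: 31+9-14=26; pred: 16+9-3=22
Step 4: prey: 26+7-17=16; pred: 22+11-4=29
Step 5: prey: 16+4-13=7; pred: 29+9-5=33
Step 6: prey: 7+2-6=3; pred: 33+4-6=31
Step 7: prey: 3+0-2=1; pred: 31+1-6=26
Step 8: prey: 1+0-0=1; pred: 26+0-5=21
Step 9: prey: 1+0-0=1; pred: 21+0-4=17
Step 10: prey: 1+0-0=1; pred: 17+0-3=14
Step 11: prey: 1+0-0=1; pred: 14+0-2=12
Step 12: prey: 1+0-0=1; pred: 12+0-2=10
Step 13: prey: 1+0-0=1; pred: 10+0-2=8
Step 14: prey: 1+0-0=1; pred: 8+0-1=7
Step 15: prey: 1+0-0=1; pred: 7+0-1=6
No extinction within 15 steps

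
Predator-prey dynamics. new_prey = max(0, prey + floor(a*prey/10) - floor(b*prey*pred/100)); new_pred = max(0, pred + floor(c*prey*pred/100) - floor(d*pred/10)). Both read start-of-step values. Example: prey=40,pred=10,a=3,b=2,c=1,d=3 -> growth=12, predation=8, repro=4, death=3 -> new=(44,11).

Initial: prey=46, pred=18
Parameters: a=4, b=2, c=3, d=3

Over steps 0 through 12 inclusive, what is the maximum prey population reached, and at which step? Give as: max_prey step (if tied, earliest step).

Answer: 48 1

Derivation:
Step 1: prey: 46+18-16=48; pred: 18+24-5=37
Step 2: prey: 48+19-35=32; pred: 37+53-11=79
Step 3: prey: 32+12-50=0; pred: 79+75-23=131
Step 4: prey: 0+0-0=0; pred: 131+0-39=92
Step 5: prey: 0+0-0=0; pred: 92+0-27=65
Step 6: prey: 0+0-0=0; pred: 65+0-19=46
Step 7: prey: 0+0-0=0; pred: 46+0-13=33
Step 8: prey: 0+0-0=0; pred: 33+0-9=24
Step 9: prey: 0+0-0=0; pred: 24+0-7=17
Step 10: prey: 0+0-0=0; pred: 17+0-5=12
Step 11: prey: 0+0-0=0; pred: 12+0-3=9
Step 12: prey: 0+0-0=0; pred: 9+0-2=7
Max prey = 48 at step 1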